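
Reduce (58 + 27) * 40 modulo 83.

58 + 27 = 85 ≡ 2 (mod 83)
2 * 40 = 80

80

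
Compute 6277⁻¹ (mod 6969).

1138

Run the extended Euclidean algorithm:
6969 = 1*6277 + 692
6277 = 9*692 + 49
692 = 14*49 + 6
49 = 8*6 + 1
6 = 6*1 + 0
gcd(6277, 6969) = 1, so the inverse exists.
Back-substitute for 1:
1 = 1*49 − 8*6
  = −8*692 + 113*49
  = 113*6277 − 1025*692
  = −1025*6969 + 1138*6277
So 6277⁻¹ ≡ 1138 (mod 6969).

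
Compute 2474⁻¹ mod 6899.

4208

Run the extended Euclidean algorithm:
6899 = 2·2474 + 1951
2474 = 1·1951 + 523
1951 = 3·523 + 382
523 = 1·382 + 141
382 = 2·141 + 100
141 = 1·100 + 41
100 = 2·41 + 18
41 = 2·18 + 5
18 = 3·5 + 3
5 = 1·3 + 2
3 = 1·2 + 1
2 = 2·1 + 0
gcd(2474, 6899) = 1, so the inverse exists.
Bézout: 1 = 965·6899 − 2691·2474.
So 2474⁻¹ ≡ −2691 ≡ 4208 (mod 6899).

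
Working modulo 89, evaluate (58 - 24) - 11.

23

58 - 24 = 34
34 - 11 = 23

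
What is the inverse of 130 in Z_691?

101

691 = 5×130 + 41
130 = 3×41 + 7
41 = 5×7 + 6
7 = 1×6 + 1
6 = 6×1 + 0
gcd(130, 691) = 1, so the inverse exists.
Bézout: 1 = −19×691 + 101×130.
So 130⁻¹ ≡ 101 (mod 691).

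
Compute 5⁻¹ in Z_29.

Apply the Euclidean algorithm and back-substitute:
29 = 5×5 + 4
5 = 1×4 + 1
4 = 4×1 + 0
gcd(5, 29) = 1, so the inverse exists.
Bézout: 1 = −1×29 + 6×5.
So 5⁻¹ ≡ 6 (mod 29).

6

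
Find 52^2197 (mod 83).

55

2197 in binary is 100010010101, i.e. 2197 = 2048 + 128 + 16 + 4 + 1.
52^1 ≡ 52 (mod 83)
52^2 ≡ 52^2 = 2704 ≡ 48 (mod 83)
52^4 ≡ 48^2 = 2304 ≡ 63 (mod 83)
52^8 ≡ 63^2 = 3969 ≡ 68 (mod 83)
52^16 ≡ 68^2 = 4624 ≡ 59 (mod 83)
52^32 ≡ 59^2 = 3481 ≡ 78 (mod 83)
52^64 ≡ 78^2 = 6084 ≡ 25 (mod 83)
52^128 ≡ 25^2 = 625 ≡ 44 (mod 83)
52^256 ≡ 44^2 = 1936 ≡ 27 (mod 83)
52^512 ≡ 27^2 = 729 ≡ 65 (mod 83)
52^1024 ≡ 65^2 = 4225 ≡ 75 (mod 83)
52^2048 ≡ 75^2 = 5625 ≡ 64 (mod 83)
52^2197 = 52^2048 · 52^128 · 52^16 · 52^4 · 52^1 ≡ 64 · 44 · 59 · 63 · 52 (mod 83).
Accumulate the product:
64 · 44 = 2816 ≡ 77
77 · 59 = 4543 ≡ 61
61 · 63 = 3843 ≡ 25
25 · 52 = 1300 ≡ 55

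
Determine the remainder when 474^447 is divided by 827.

Compute successive squares:
447 in binary is 110111111, i.e. 447 = 256 + 128 + 32 + 16 + 8 + 4 + 2 + 1.
474^1 ≡ 474 (mod 827)
474^2 ≡ 474^2 = 224676 ≡ 559 (mod 827)
474^4 ≡ 559^2 = 312481 ≡ 702 (mod 827)
474^8 ≡ 702^2 = 492804 ≡ 739 (mod 827)
474^16 ≡ 739^2 = 546121 ≡ 301 (mod 827)
474^32 ≡ 301^2 = 90601 ≡ 458 (mod 827)
474^64 ≡ 458^2 = 209764 ≡ 533 (mod 827)
474^128 ≡ 533^2 = 284089 ≡ 428 (mod 827)
474^256 ≡ 428^2 = 183184 ≡ 417 (mod 827)
474^447 = 474^256 × 474^128 × 474^32 × 474^16 × 474^8 × 474^4 × 474^2 × 474^1 ≡ 417 × 428 × 458 × 301 × 739 × 702 × 559 × 474 (mod 827).
Accumulate the product:
417 × 428 = 178476 ≡ 671
671 × 458 = 307318 ≡ 501
501 × 301 = 150801 ≡ 287
287 × 739 = 212093 ≡ 381
381 × 702 = 267462 ≡ 341
341 × 559 = 190619 ≡ 409
409 × 474 = 193866 ≡ 348

348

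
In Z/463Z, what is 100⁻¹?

338

Run the extended Euclidean algorithm:
463 = 4×100 + 63
100 = 1×63 + 37
63 = 1×37 + 26
37 = 1×26 + 11
26 = 2×11 + 4
11 = 2×4 + 3
4 = 1×3 + 1
3 = 3×1 + 0
gcd(100, 463) = 1, so the inverse exists.
Bézout: 1 = 27×463 − 125×100.
So 100⁻¹ ≡ −125 ≡ 338 (mod 463).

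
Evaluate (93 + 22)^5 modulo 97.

8

93 + 22 = 115 ≡ 18 (mod 97)
(18)^5 ≡ 8 (mod 97)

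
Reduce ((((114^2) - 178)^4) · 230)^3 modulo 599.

292

(114)^2 ≡ 417 (mod 599)
417 - 178 = 239
(239)^4 ≡ 533 (mod 599)
533 · 230 = 122590 ≡ 394 (mod 599)
(394)^3 ≡ 292 (mod 599)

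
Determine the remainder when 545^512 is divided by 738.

Using repeated squaring:
545^1 ≡ 545 (mod 738)
545^2 ≡ 545^2 = 297025 ≡ 349 (mod 738)
545^4 ≡ 349^2 = 121801 ≡ 31 (mod 738)
545^8 ≡ 31^2 = 961 ≡ 223 (mod 738)
545^16 ≡ 223^2 = 49729 ≡ 283 (mod 738)
545^32 ≡ 283^2 = 80089 ≡ 385 (mod 738)
545^64 ≡ 385^2 = 148225 ≡ 625 (mod 738)
545^128 ≡ 625^2 = 390625 ≡ 223 (mod 738)
545^256 ≡ 223^2 = 49729 ≡ 283 (mod 738)
545^512 ≡ 283^2 = 80089 ≡ 385 (mod 738)
So 545^512 ≡ 385 (mod 738).

385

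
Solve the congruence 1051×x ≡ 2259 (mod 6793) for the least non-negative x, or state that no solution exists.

3822

gcd(1051, 6793) = 1, so a unique solution mod 6793 exists.
1051⁻¹ ≡ 3529 (mod 6793).
x ≡ 3529×2259 ≡ 3822 (mod 6793).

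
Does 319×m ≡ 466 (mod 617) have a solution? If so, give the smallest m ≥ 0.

gcd(319, 617) = 1, so a unique solution mod 617 exists.
319⁻¹ ≡ 147 (mod 617).
m ≡ 147×466 ≡ 15 (mod 617).

15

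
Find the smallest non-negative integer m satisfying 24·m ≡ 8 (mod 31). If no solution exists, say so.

21

gcd(24, 31) = 1, so a unique solution mod 31 exists.
24⁻¹ ≡ 22 (mod 31).
m ≡ 22·8 ≡ 21 (mod 31).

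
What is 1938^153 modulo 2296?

608

153 in binary is 10011001, i.e. 153 = 128 + 16 + 8 + 1.
1938^1 ≡ 1938 (mod 2296)
1938^2 ≡ 1938^2 = 3755844 ≡ 1884 (mod 2296)
1938^4 ≡ 1884^2 = 3549456 ≡ 2136 (mod 2296)
1938^8 ≡ 2136^2 = 4562496 ≡ 344 (mod 2296)
1938^16 ≡ 344^2 = 118336 ≡ 1240 (mod 2296)
1938^32 ≡ 1240^2 = 1537600 ≡ 1576 (mod 2296)
1938^64 ≡ 1576^2 = 2483776 ≡ 1800 (mod 2296)
1938^128 ≡ 1800^2 = 3240000 ≡ 344 (mod 2296)
1938^153 = 1938^128 · 1938^16 · 1938^8 · 1938^1 ≡ 344 · 1240 · 344 · 1938 (mod 2296).
Accumulate the product:
344 · 1240 = 426560 ≡ 1800
1800 · 344 = 619200 ≡ 1576
1576 · 1938 = 3054288 ≡ 608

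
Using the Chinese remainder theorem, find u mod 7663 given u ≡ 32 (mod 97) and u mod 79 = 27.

97⁻¹ mod 79: 97×22 ≡ 1 (mod 79), so 97⁻¹ ≡ 22.
u = 32 + 97×((27 − 32)×22 mod 79) = 32 + 97×48 = 4688.

4688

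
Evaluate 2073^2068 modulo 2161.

Using repeated squaring:
2073^1 ≡ 2073 (mod 2161)
2073^2 ≡ 2073^2 = 4297329 ≡ 1261 (mod 2161)
2073^4 ≡ 1261^2 = 1590121 ≡ 1786 (mod 2161)
2073^8 ≡ 1786^2 = 3189796 ≡ 160 (mod 2161)
2073^16 ≡ 160^2 = 25600 ≡ 1829 (mod 2161)
2073^32 ≡ 1829^2 = 3345241 ≡ 13 (mod 2161)
2073^64 ≡ 13^2 = 169 (mod 2161)
2073^128 ≡ 169^2 = 28561 ≡ 468 (mod 2161)
2073^256 ≡ 468^2 = 219024 ≡ 763 (mod 2161)
2073^512 ≡ 763^2 = 582169 ≡ 860 (mod 2161)
2073^1024 ≡ 860^2 = 739600 ≡ 538 (mod 2161)
2073^2048 ≡ 538^2 = 289444 ≡ 2031 (mod 2161)
2073^2068 = 2073^2048 * 2073^16 * 2073^4 ≡ 2031 * 1829 * 1786 (mod 2161).
Accumulate the product:
2031 * 1829 = 3714699 ≡ 2101
2101 * 1786 = 3752386 ≡ 890

890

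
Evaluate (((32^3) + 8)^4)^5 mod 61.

13

(32)^3 ≡ 11 (mod 61)
11 + 8 = 19
(19)^4 ≡ 25 (mod 61)
(25)^5 ≡ 13 (mod 61)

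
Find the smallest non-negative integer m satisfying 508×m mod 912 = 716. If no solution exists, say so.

5

gcd(508, 912) = 4, and 4 | 716, so solutions exist.
Divide through by 4: 127×m ≡ 179 (mod 228).
127⁻¹ ≡ 79 (mod 228).
m ≡ 79×179 ≡ 5 (mod 228).
The smallest non-negative solution is m = 5.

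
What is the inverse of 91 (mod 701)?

By the extended Euclidean algorithm:
701 = 7*91 + 64
91 = 1*64 + 27
64 = 2*27 + 10
27 = 2*10 + 7
10 = 1*7 + 3
7 = 2*3 + 1
3 = 3*1 + 0
gcd(91, 701) = 1, so the inverse exists.
Bézout: 1 = −27*701 + 208*91.
So 91⁻¹ ≡ 208 (mod 701).

208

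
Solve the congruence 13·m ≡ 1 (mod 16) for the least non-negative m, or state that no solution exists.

gcd(13, 16) = 1, so a unique solution mod 16 exists.
13⁻¹ ≡ 5 (mod 16).
m ≡ 5·1 ≡ 5 (mod 16).

5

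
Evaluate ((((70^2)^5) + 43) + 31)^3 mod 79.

(70)^2 ≡ 2 (mod 79)
(2)^5 ≡ 32 (mod 79)
32 + 43 = 75
75 + 31 = 106 ≡ 27 (mod 79)
(27)^3 ≡ 12 (mod 79)

12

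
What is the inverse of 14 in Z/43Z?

Run the extended Euclidean algorithm:
43 = 3*14 + 1
14 = 14*1 + 0
gcd(14, 43) = 1, so the inverse exists.
Back-substitute for 1:
1 = 1*43 − 3*14
So 14⁻¹ ≡ −3 ≡ 40 (mod 43).

40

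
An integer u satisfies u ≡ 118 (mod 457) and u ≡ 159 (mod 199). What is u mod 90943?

51302

457⁻¹ mod 199: 457×27 ≡ 1 (mod 199), so 457⁻¹ ≡ 27.
u = 118 + 457×((159 − 118)×27 mod 199) = 118 + 457×112 = 51302.
Check: 51302 mod 457 = 118, 51302 mod 199 = 159. ✓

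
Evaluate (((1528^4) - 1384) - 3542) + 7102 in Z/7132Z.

(1528)^4 ≡ 3416 (mod 7132)
3416 - 1384 = 2032
2032 - 3542 = -1510 ≡ 5622 (mod 7132)
5622 + 7102 = 12724 ≡ 5592 (mod 7132)

5592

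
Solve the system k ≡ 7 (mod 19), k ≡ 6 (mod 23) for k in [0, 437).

121

19⁻¹ mod 23: 19*17 ≡ 1 (mod 23), so 19⁻¹ ≡ 17.
k = 7 + 19*((6 − 7)*17 mod 23) = 7 + 19*6 = 121.
Check: 121 mod 19 = 7, 121 mod 23 = 6. ✓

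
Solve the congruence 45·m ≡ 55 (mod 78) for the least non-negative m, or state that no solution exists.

no solution

gcd(45, 78) = 3, and 3 does not divide 55.
So the congruence has no solution.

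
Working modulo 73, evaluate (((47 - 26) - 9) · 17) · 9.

47 - 26 = 21
21 - 9 = 12
12 · 17 = 204 ≡ 58 (mod 73)
58 · 9 = 522 ≡ 11 (mod 73)

11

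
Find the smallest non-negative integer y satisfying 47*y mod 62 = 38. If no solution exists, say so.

14

gcd(47, 62) = 1, so a unique solution mod 62 exists.
47⁻¹ ≡ 33 (mod 62).
y ≡ 33*38 ≡ 14 (mod 62).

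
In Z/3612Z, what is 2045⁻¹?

869

By the extended Euclidean algorithm:
3612 = 1×2045 + 1567
2045 = 1×1567 + 478
1567 = 3×478 + 133
478 = 3×133 + 79
133 = 1×79 + 54
79 = 1×54 + 25
54 = 2×25 + 4
25 = 6×4 + 1
4 = 4×1 + 0
gcd(2045, 3612) = 1, so the inverse exists.
Back-substitute for 1:
1 = 1×25 − 6×4
  = −6×54 + 13×25
  = 13×79 − 19×54
  = −19×133 + 32×79
  = 32×478 − 115×133
  = −115×1567 + 377×478
  = 377×2045 − 492×1567
  = −492×3612 + 869×2045
So 2045⁻¹ ≡ 869 (mod 3612).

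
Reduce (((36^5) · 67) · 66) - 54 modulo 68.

10

(36)^5 ≡ 32 (mod 68)
32 · 67 = 2144 ≡ 36 (mod 68)
36 · 66 = 2376 ≡ 64 (mod 68)
64 - 54 = 10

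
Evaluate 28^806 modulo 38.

Compute successive squares:
806 in binary is 1100100110, i.e. 806 = 512 + 256 + 32 + 4 + 2.
28^1 ≡ 28 (mod 38)
28^2 ≡ 28^2 = 784 ≡ 24 (mod 38)
28^4 ≡ 24^2 = 576 ≡ 6 (mod 38)
28^8 ≡ 6^2 = 36 (mod 38)
28^16 ≡ 36^2 = 1296 ≡ 4 (mod 38)
28^32 ≡ 4^2 = 16 (mod 38)
28^64 ≡ 16^2 = 256 ≡ 28 (mod 38)
28^128 ≡ 28^2 = 784 ≡ 24 (mod 38)
28^256 ≡ 24^2 = 576 ≡ 6 (mod 38)
28^512 ≡ 6^2 = 36 (mod 38)
28^806 = 28^512 × 28^256 × 28^32 × 28^4 × 28^2 ≡ 36 × 6 × 16 × 6 × 24 (mod 38).
Accumulate the product:
36 × 6 = 216 ≡ 26
26 × 16 = 416 ≡ 36
36 × 6 = 216 ≡ 26
26 × 24 = 624 ≡ 16

16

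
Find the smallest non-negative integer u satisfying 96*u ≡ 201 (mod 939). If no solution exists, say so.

gcd(96, 939) = 3, and 3 | 201, so solutions exist.
Divide through by 3: 32*u ≡ 67 mod 313.
32⁻¹ ≡ 225 (mod 313).
u ≡ 225*67 ≡ 51 (mod 313).
The smallest non-negative solution is u = 51.

51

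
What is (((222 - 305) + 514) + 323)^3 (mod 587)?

222 - 305 = -83 ≡ 504 (mod 587)
504 + 514 = 1018 ≡ 431 (mod 587)
431 + 323 = 754 ≡ 167 (mod 587)
(167)^3 ≡ 205 (mod 587)

205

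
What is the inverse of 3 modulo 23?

8

By the extended Euclidean algorithm:
23 = 7·3 + 2
3 = 1·2 + 1
2 = 2·1 + 0
gcd(3, 23) = 1, so the inverse exists.
Bézout: 1 = −1·23 + 8·3.
So 3⁻¹ ≡ 8 (mod 23).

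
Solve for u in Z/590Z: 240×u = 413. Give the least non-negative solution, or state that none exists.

no solution

gcd(240, 590) = 10, and 10 does not divide 413.
So the congruence has no solution.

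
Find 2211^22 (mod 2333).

1346

Compute successive squares:
2211^1 ≡ 2211 (mod 2333)
2211^2 ≡ 2211^2 = 4888521 ≡ 886 (mod 2333)
2211^4 ≡ 886^2 = 784996 ≡ 1108 (mod 2333)
2211^8 ≡ 1108^2 = 1227664 ≡ 506 (mod 2333)
2211^16 ≡ 506^2 = 256036 ≡ 1739 (mod 2333)
2211^22 = 2211^16 · 2211^4 · 2211^2 ≡ 1739 · 1108 · 886 (mod 2333).
Accumulate the product:
1739 · 1108 = 1926812 ≡ 2087
2087 · 886 = 1849082 ≡ 1346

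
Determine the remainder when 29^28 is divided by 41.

23

Compute successive squares:
28 in binary is 11100, i.e. 28 = 16 + 8 + 4.
29^1 ≡ 29 (mod 41)
29^2 ≡ 29^2 = 841 ≡ 21 (mod 41)
29^4 ≡ 21^2 = 441 ≡ 31 (mod 41)
29^8 ≡ 31^2 = 961 ≡ 18 (mod 41)
29^16 ≡ 18^2 = 324 ≡ 37 (mod 41)
29^28 = 29^16 × 29^8 × 29^4 ≡ 37 × 18 × 31 (mod 41).
Accumulate the product:
37 × 18 = 666 ≡ 10
10 × 31 = 310 ≡ 23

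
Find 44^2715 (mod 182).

Compute successive squares:
2715 in binary is 101010011011, i.e. 2715 = 2048 + 512 + 128 + 16 + 8 + 2 + 1.
44^1 ≡ 44 (mod 182)
44^2 ≡ 44^2 = 1936 ≡ 116 (mod 182)
44^4 ≡ 116^2 = 13456 ≡ 170 (mod 182)
44^8 ≡ 170^2 = 28900 ≡ 144 (mod 182)
44^16 ≡ 144^2 = 20736 ≡ 170 (mod 182)
44^32 ≡ 170^2 = 28900 ≡ 144 (mod 182)
44^64 ≡ 144^2 = 20736 ≡ 170 (mod 182)
44^128 ≡ 170^2 = 28900 ≡ 144 (mod 182)
44^256 ≡ 144^2 = 20736 ≡ 170 (mod 182)
44^512 ≡ 170^2 = 28900 ≡ 144 (mod 182)
44^1024 ≡ 144^2 = 20736 ≡ 170 (mod 182)
44^2048 ≡ 170^2 = 28900 ≡ 144 (mod 182)
44^2715 = 44^2048 * 44^512 * 44^128 * 44^16 * 44^8 * 44^2 * 44^1 ≡ 144 * 144 * 144 * 170 * 144 * 116 * 44 (mod 182).
Accumulate the product:
144 * 144 = 20736 ≡ 170
170 * 144 = 24480 ≡ 92
92 * 170 = 15640 ≡ 170
170 * 144 = 24480 ≡ 92
92 * 116 = 10672 ≡ 116
116 * 44 = 5104 ≡ 8

8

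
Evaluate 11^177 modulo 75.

71

177 in binary is 10110001, i.e. 177 = 128 + 32 + 16 + 1.
11^1 ≡ 11 (mod 75)
11^2 ≡ 11^2 = 121 ≡ 46 (mod 75)
11^4 ≡ 46^2 = 2116 ≡ 16 (mod 75)
11^8 ≡ 16^2 = 256 ≡ 31 (mod 75)
11^16 ≡ 31^2 = 961 ≡ 61 (mod 75)
11^32 ≡ 61^2 = 3721 ≡ 46 (mod 75)
11^64 ≡ 46^2 = 2116 ≡ 16 (mod 75)
11^128 ≡ 16^2 = 256 ≡ 31 (mod 75)
11^177 = 11^128 * 11^32 * 11^16 * 11^1 ≡ 31 * 46 * 61 * 11 (mod 75).
Accumulate the product:
31 * 46 = 1426 ≡ 1
1 * 61 = 61
61 * 11 = 671 ≡ 71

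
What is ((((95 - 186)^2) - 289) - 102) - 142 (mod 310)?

308

95 - 186 = -91 ≡ 219 (mod 310)
(219)^2 ≡ 221 (mod 310)
221 - 289 = -68 ≡ 242 (mod 310)
242 - 102 = 140
140 - 142 = -2 ≡ 308 (mod 310)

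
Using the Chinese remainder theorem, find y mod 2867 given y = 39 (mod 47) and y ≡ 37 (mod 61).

47⁻¹ mod 61: 47*13 ≡ 1 (mod 61), so 47⁻¹ ≡ 13.
y = 39 + 47*((37 − 39)*13 mod 61) = 39 + 47*35 = 1684.

1684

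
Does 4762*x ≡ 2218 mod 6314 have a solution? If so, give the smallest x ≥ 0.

3062

gcd(4762, 6314) = 2, and 2 | 2218, so solutions exist.
Divide through by 2: 2381*x ≡ 1109 mod 3157.
2381⁻¹ ≡ 834 (mod 3157).
x ≡ 834*1109 ≡ 3062 (mod 3157).
The smallest non-negative solution is x = 3062.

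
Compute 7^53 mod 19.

By square-and-multiply:
53 in binary is 110101, i.e. 53 = 32 + 16 + 4 + 1.
7^1 ≡ 7 (mod 19)
7^2 ≡ 7^2 = 49 ≡ 11 (mod 19)
7^4 ≡ 11^2 = 121 ≡ 7 (mod 19)
7^8 ≡ 7^2 = 49 ≡ 11 (mod 19)
7^16 ≡ 11^2 = 121 ≡ 7 (mod 19)
7^32 ≡ 7^2 = 49 ≡ 11 (mod 19)
7^53 = 7^32 × 7^16 × 7^4 × 7^1 ≡ 11 × 7 × 7 × 7 (mod 19).
Accumulate the product:
11 × 7 = 77 ≡ 1
1 × 7 = 7
7 × 7 = 49 ≡ 11

11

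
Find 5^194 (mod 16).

Using repeated squaring:
194 in binary is 11000010, i.e. 194 = 128 + 64 + 2.
5^1 ≡ 5 (mod 16)
5^2 ≡ 5^2 = 25 ≡ 9 (mod 16)
5^4 ≡ 9^2 = 81 ≡ 1 (mod 16)
5^8 ≡ 1^2 = 1 (mod 16)
5^16 ≡ 1^2 = 1 (mod 16)
5^32 ≡ 1^2 = 1 (mod 16)
5^64 ≡ 1^2 = 1 (mod 16)
5^128 ≡ 1^2 = 1 (mod 16)
5^194 = 5^128 * 5^64 * 5^2 ≡ 1 * 1 * 9 (mod 16).
Accumulate the product:
1 * 1 = 1
1 * 9 = 9

9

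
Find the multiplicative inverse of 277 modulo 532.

121

532 = 1·277 + 255
277 = 1·255 + 22
255 = 11·22 + 13
22 = 1·13 + 9
13 = 1·9 + 4
9 = 2·4 + 1
4 = 4·1 + 0
gcd(277, 532) = 1, so the inverse exists.
Back-substitute for 1:
1 = 1·9 − 2·4
  = −2·13 + 3·9
  = 3·22 − 5·13
  = −5·255 + 58·22
  = 58·277 − 63·255
  = −63·532 + 121·277
So 277⁻¹ ≡ 121 (mod 532).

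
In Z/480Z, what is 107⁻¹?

323

480 = 4·107 + 52
107 = 2·52 + 3
52 = 17·3 + 1
3 = 3·1 + 0
gcd(107, 480) = 1, so the inverse exists.
Back-substitute for 1:
1 = 1·52 − 17·3
  = −17·107 + 35·52
  = 35·480 − 157·107
So 107⁻¹ ≡ −157 ≡ 323 (mod 480).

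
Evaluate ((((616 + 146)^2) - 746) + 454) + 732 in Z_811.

408

616 + 146 = 762
(762)^2 ≡ 779 (mod 811)
779 - 746 = 33
33 + 454 = 487
487 + 732 = 1219 ≡ 408 (mod 811)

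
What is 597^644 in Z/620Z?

Using repeated squaring:
644 in binary is 1010000100, i.e. 644 = 512 + 128 + 4.
597^1 ≡ 597 (mod 620)
597^2 ≡ 597^2 = 356409 ≡ 529 (mod 620)
597^4 ≡ 529^2 = 279841 ≡ 221 (mod 620)
597^8 ≡ 221^2 = 48841 ≡ 481 (mod 620)
597^16 ≡ 481^2 = 231361 ≡ 101 (mod 620)
597^32 ≡ 101^2 = 10201 ≡ 281 (mod 620)
597^64 ≡ 281^2 = 78961 ≡ 221 (mod 620)
597^128 ≡ 221^2 = 48841 ≡ 481 (mod 620)
597^256 ≡ 481^2 = 231361 ≡ 101 (mod 620)
597^512 ≡ 101^2 = 10201 ≡ 281 (mod 620)
597^644 = 597^512 * 597^128 * 597^4 ≡ 281 * 481 * 221 (mod 620).
Accumulate the product:
281 * 481 = 135161 ≡ 1
1 * 221 = 221

221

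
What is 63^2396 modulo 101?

Using repeated squaring:
2396 in binary is 100101011100, i.e. 2396 = 2048 + 256 + 64 + 16 + 8 + 4.
63^1 ≡ 63 (mod 101)
63^2 ≡ 63^2 = 3969 ≡ 30 (mod 101)
63^4 ≡ 30^2 = 900 ≡ 92 (mod 101)
63^8 ≡ 92^2 = 8464 ≡ 81 (mod 101)
63^16 ≡ 81^2 = 6561 ≡ 97 (mod 101)
63^32 ≡ 97^2 = 9409 ≡ 16 (mod 101)
63^64 ≡ 16^2 = 256 ≡ 54 (mod 101)
63^128 ≡ 54^2 = 2916 ≡ 88 (mod 101)
63^256 ≡ 88^2 = 7744 ≡ 68 (mod 101)
63^512 ≡ 68^2 = 4624 ≡ 79 (mod 101)
63^1024 ≡ 79^2 = 6241 ≡ 80 (mod 101)
63^2048 ≡ 80^2 = 6400 ≡ 37 (mod 101)
63^2396 = 63^2048 × 63^256 × 63^64 × 63^16 × 63^8 × 63^4 ≡ 37 × 68 × 54 × 97 × 81 × 92 (mod 101).
Accumulate the product:
37 × 68 = 2516 ≡ 92
92 × 54 = 4968 ≡ 19
19 × 97 = 1843 ≡ 25
25 × 81 = 2025 ≡ 5
5 × 92 = 460 ≡ 56

56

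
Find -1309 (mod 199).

84

-1309 = -7*199 + 84, so -1309 ≡ 84 (mod 199).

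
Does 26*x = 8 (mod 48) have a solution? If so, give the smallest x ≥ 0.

4

gcd(26, 48) = 2, and 2 | 8, so solutions exist.
Divide through by 2: 13*x ≡ 4 mod 24.
13⁻¹ ≡ 13 (mod 24).
x ≡ 13*4 ≡ 4 (mod 24).
The smallest non-negative solution is x = 4.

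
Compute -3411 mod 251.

-3411 = -14·251 + 103, so -3411 ≡ 103 (mod 251).

103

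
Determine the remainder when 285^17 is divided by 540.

405

By square-and-multiply:
285^1 ≡ 285 (mod 540)
285^2 ≡ 285^2 = 81225 ≡ 225 (mod 540)
285^4 ≡ 225^2 = 50625 ≡ 405 (mod 540)
285^8 ≡ 405^2 = 164025 ≡ 405 (mod 540)
285^16 ≡ 405^2 = 164025 ≡ 405 (mod 540)
285^17 = 285^16 · 285^1 ≡ 405 · 285 (mod 540).
405 · 285 = 115425 ≡ 405 (mod 540).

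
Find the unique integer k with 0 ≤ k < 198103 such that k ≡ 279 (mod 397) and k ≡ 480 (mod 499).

180120

397⁻¹ mod 499: 397·181 ≡ 1 (mod 499), so 397⁻¹ ≡ 181.
k = 279 + 397·((480 − 279)·181 mod 499) = 279 + 397·453 = 180120.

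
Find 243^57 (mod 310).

Compute successive squares:
57 in binary is 111001, i.e. 57 = 32 + 16 + 8 + 1.
243^1 ≡ 243 (mod 310)
243^2 ≡ 243^2 = 59049 ≡ 149 (mod 310)
243^4 ≡ 149^2 = 22201 ≡ 191 (mod 310)
243^8 ≡ 191^2 = 36481 ≡ 211 (mod 310)
243^16 ≡ 211^2 = 44521 ≡ 191 (mod 310)
243^32 ≡ 191^2 = 36481 ≡ 211 (mod 310)
243^57 = 243^32 × 243^16 × 243^8 × 243^1 ≡ 211 × 191 × 211 × 243 (mod 310).
Accumulate the product:
211 × 191 = 40301 ≡ 1
1 × 211 = 211
211 × 243 = 51273 ≡ 123

123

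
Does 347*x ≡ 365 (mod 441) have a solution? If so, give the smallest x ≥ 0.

226

gcd(347, 441) = 1, so a unique solution mod 441 exists.
347⁻¹ ≡ 380 (mod 441).
x ≡ 380*365 ≡ 226 (mod 441).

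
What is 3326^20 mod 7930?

3246

Using repeated squaring:
20 in binary is 10100, i.e. 20 = 16 + 4.
3326^1 ≡ 3326 (mod 7930)
3326^2 ≡ 3326^2 = 11062276 ≡ 7856 (mod 7930)
3326^4 ≡ 7856^2 = 61716736 ≡ 5476 (mod 7930)
3326^8 ≡ 5476^2 = 29986576 ≡ 3246 (mod 7930)
3326^16 ≡ 3246^2 = 10536516 ≡ 5476 (mod 7930)
3326^20 = 3326^16 * 3326^4 ≡ 5476 * 5476 (mod 7930).
5476 * 5476 = 29986576 ≡ 3246 (mod 7930).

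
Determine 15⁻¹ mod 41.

41 = 2*15 + 11
15 = 1*11 + 4
11 = 2*4 + 3
4 = 1*3 + 1
3 = 3*1 + 0
gcd(15, 41) = 1, so the inverse exists.
Back-substitute for 1:
1 = 1*4 − 1*3
  = −1*11 + 3*4
  = 3*15 − 4*11
  = −4*41 + 11*15
So 15⁻¹ ≡ 11 (mod 41).

11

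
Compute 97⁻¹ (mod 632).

Run the extended Euclidean algorithm:
632 = 6*97 + 50
97 = 1*50 + 47
50 = 1*47 + 3
47 = 15*3 + 2
3 = 1*2 + 1
2 = 2*1 + 0
gcd(97, 632) = 1, so the inverse exists.
Back-substitute for 1:
1 = 1*3 − 1*2
  = −1*47 + 16*3
  = 16*50 − 17*47
  = −17*97 + 33*50
  = 33*632 − 215*97
So 97⁻¹ ≡ −215 ≡ 417 (mod 632).

417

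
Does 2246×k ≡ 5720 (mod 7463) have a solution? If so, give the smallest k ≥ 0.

3013

gcd(2246, 7463) = 1, so a unique solution mod 7463 exists.
2246⁻¹ ≡ 5466 (mod 7463).
k ≡ 5466×5720 ≡ 3013 (mod 7463).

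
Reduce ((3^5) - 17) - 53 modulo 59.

55

(3)^5 ≡ 7 (mod 59)
7 - 17 = -10 ≡ 49 (mod 59)
49 - 53 = -4 ≡ 55 (mod 59)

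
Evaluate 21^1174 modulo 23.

3

Using repeated squaring:
1174 in binary is 10010010110, i.e. 1174 = 1024 + 128 + 16 + 4 + 2.
21^1 ≡ 21 (mod 23)
21^2 ≡ 21^2 = 441 ≡ 4 (mod 23)
21^4 ≡ 4^2 = 16 (mod 23)
21^8 ≡ 16^2 = 256 ≡ 3 (mod 23)
21^16 ≡ 3^2 = 9 (mod 23)
21^32 ≡ 9^2 = 81 ≡ 12 (mod 23)
21^64 ≡ 12^2 = 144 ≡ 6 (mod 23)
21^128 ≡ 6^2 = 36 ≡ 13 (mod 23)
21^256 ≡ 13^2 = 169 ≡ 8 (mod 23)
21^512 ≡ 8^2 = 64 ≡ 18 (mod 23)
21^1024 ≡ 18^2 = 324 ≡ 2 (mod 23)
21^1174 = 21^1024 × 21^128 × 21^16 × 21^4 × 21^2 ≡ 2 × 13 × 9 × 16 × 4 (mod 23).
Accumulate the product:
2 × 13 = 26 ≡ 3
3 × 9 = 27 ≡ 4
4 × 16 = 64 ≡ 18
18 × 4 = 72 ≡ 3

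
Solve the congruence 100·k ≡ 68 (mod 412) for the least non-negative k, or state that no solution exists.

gcd(100, 412) = 4, and 4 | 68, so solutions exist.
Divide through by 4: 25·k = 17 (mod 103).
25⁻¹ ≡ 33 (mod 103).
k ≡ 33·17 ≡ 46 (mod 103).
The smallest non-negative solution is k = 46.

46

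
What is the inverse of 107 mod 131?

Run the extended Euclidean algorithm:
131 = 1×107 + 24
107 = 4×24 + 11
24 = 2×11 + 2
11 = 5×2 + 1
2 = 2×1 + 0
gcd(107, 131) = 1, so the inverse exists.
Back-substitute for 1:
1 = 1×11 − 5×2
  = −5×24 + 11×11
  = 11×107 − 49×24
  = −49×131 + 60×107
So 107⁻¹ ≡ 60 (mod 131).

60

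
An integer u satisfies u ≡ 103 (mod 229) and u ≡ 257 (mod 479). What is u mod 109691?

33308

229⁻¹ mod 479: 229*228 ≡ 1 (mod 479), so 229⁻¹ ≡ 228.
u = 103 + 229*((257 − 103)*228 mod 479) = 103 + 229*145 = 33308.
Check: 33308 mod 229 = 103, 33308 mod 479 = 257. ✓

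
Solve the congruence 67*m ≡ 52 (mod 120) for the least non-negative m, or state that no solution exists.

gcd(67, 120) = 1, so a unique solution mod 120 exists.
67⁻¹ ≡ 43 (mod 120).
m ≡ 43*52 ≡ 76 (mod 120).

76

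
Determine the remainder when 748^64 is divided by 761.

Using repeated squaring:
748^1 ≡ 748 (mod 761)
748^2 ≡ 748^2 = 559504 ≡ 169 (mod 761)
748^4 ≡ 169^2 = 28561 ≡ 404 (mod 761)
748^8 ≡ 404^2 = 163216 ≡ 362 (mod 761)
748^16 ≡ 362^2 = 131044 ≡ 152 (mod 761)
748^32 ≡ 152^2 = 23104 ≡ 274 (mod 761)
748^64 ≡ 274^2 = 75076 ≡ 498 (mod 761)
So 748^64 ≡ 498 (mod 761).

498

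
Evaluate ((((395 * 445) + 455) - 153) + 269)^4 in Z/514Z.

8

395 * 445 = 175775 ≡ 501 (mod 514)
501 + 455 = 956 ≡ 442 (mod 514)
442 - 153 = 289
289 + 269 = 558 ≡ 44 (mod 514)
(44)^4 ≡ 8 (mod 514)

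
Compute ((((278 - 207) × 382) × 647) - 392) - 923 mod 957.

278 - 207 = 71
71 × 382 = 27122 ≡ 326 (mod 957)
326 × 647 = 210922 ≡ 382 (mod 957)
382 - 392 = -10 ≡ 947 (mod 957)
947 - 923 = 24

24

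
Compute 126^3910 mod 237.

Using repeated squaring:
3910 in binary is 111101000110, i.e. 3910 = 2048 + 1024 + 512 + 256 + 64 + 4 + 2.
126^1 ≡ 126 (mod 237)
126^2 ≡ 126^2 = 15876 ≡ 234 (mod 237)
126^4 ≡ 234^2 = 54756 ≡ 9 (mod 237)
126^8 ≡ 9^2 = 81 (mod 237)
126^16 ≡ 81^2 = 6561 ≡ 162 (mod 237)
126^32 ≡ 162^2 = 26244 ≡ 174 (mod 237)
126^64 ≡ 174^2 = 30276 ≡ 177 (mod 237)
126^128 ≡ 177^2 = 31329 ≡ 45 (mod 237)
126^256 ≡ 45^2 = 2025 ≡ 129 (mod 237)
126^512 ≡ 129^2 = 16641 ≡ 51 (mod 237)
126^1024 ≡ 51^2 = 2601 ≡ 231 (mod 237)
126^2048 ≡ 231^2 = 53361 ≡ 36 (mod 237)
126^3910 = 126^2048 * 126^1024 * 126^512 * 126^256 * 126^64 * 126^4 * 126^2 ≡ 36 * 231 * 51 * 129 * 177 * 9 * 234 (mod 237).
Accumulate the product:
36 * 231 = 8316 ≡ 21
21 * 51 = 1071 ≡ 123
123 * 129 = 15867 ≡ 225
225 * 177 = 39825 ≡ 9
9 * 9 = 81
81 * 234 = 18954 ≡ 231

231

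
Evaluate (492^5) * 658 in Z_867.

600

(492)^5 ≡ 441 (mod 867)
441 * 658 = 290178 ≡ 600 (mod 867)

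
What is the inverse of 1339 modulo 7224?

6787

Run the extended Euclidean algorithm:
7224 = 5·1339 + 529
1339 = 2·529 + 281
529 = 1·281 + 248
281 = 1·248 + 33
248 = 7·33 + 17
33 = 1·17 + 16
17 = 1·16 + 1
16 = 16·1 + 0
gcd(1339, 7224) = 1, so the inverse exists.
Bézout: 1 = 81·7224 − 437·1339.
So 1339⁻¹ ≡ −437 ≡ 6787 (mod 7224).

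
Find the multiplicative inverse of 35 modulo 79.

79 = 2·35 + 9
35 = 3·9 + 8
9 = 1·8 + 1
8 = 8·1 + 0
gcd(35, 79) = 1, so the inverse exists.
Bézout: 1 = 4·79 − 9·35.
So 35⁻¹ ≡ −9 ≡ 70 (mod 79).

70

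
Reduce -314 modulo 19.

-314 = -17*19 + 9, so -314 ≡ 9 (mod 19).

9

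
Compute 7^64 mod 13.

7^1 ≡ 7 (mod 13)
7^2 ≡ 7^2 = 49 ≡ 10 (mod 13)
7^4 ≡ 10^2 = 100 ≡ 9 (mod 13)
7^8 ≡ 9^2 = 81 ≡ 3 (mod 13)
7^16 ≡ 3^2 = 9 (mod 13)
7^32 ≡ 9^2 = 81 ≡ 3 (mod 13)
7^64 ≡ 3^2 = 9 (mod 13)
So 7^64 ≡ 9 (mod 13).

9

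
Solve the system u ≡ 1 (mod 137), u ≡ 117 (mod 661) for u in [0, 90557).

137⁻¹ mod 661: 137*193 ≡ 1 (mod 661), so 137⁻¹ ≡ 193.
u = 1 + 137*((117 − 1)*193 mod 661) = 1 + 137*575 = 78776.

78776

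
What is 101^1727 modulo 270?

Using repeated squaring:
101^1 ≡ 101 (mod 270)
101^2 ≡ 101^2 = 10201 ≡ 211 (mod 270)
101^4 ≡ 211^2 = 44521 ≡ 241 (mod 270)
101^8 ≡ 241^2 = 58081 ≡ 31 (mod 270)
101^16 ≡ 31^2 = 961 ≡ 151 (mod 270)
101^32 ≡ 151^2 = 22801 ≡ 121 (mod 270)
101^64 ≡ 121^2 = 14641 ≡ 61 (mod 270)
101^128 ≡ 61^2 = 3721 ≡ 211 (mod 270)
101^256 ≡ 211^2 = 44521 ≡ 241 (mod 270)
101^512 ≡ 241^2 = 58081 ≡ 31 (mod 270)
101^1024 ≡ 31^2 = 961 ≡ 151 (mod 270)
101^1727 = 101^1024 · 101^512 · 101^128 · 101^32 · 101^16 · 101^8 · 101^4 · 101^2 · 101^1 ≡ 151 · 31 · 211 · 121 · 151 · 31 · 241 · 211 · 101 (mod 270).
Accumulate the product:
151 · 31 = 4681 ≡ 91
91 · 211 = 19201 ≡ 31
31 · 121 = 3751 ≡ 241
241 · 151 = 36391 ≡ 211
211 · 31 = 6541 ≡ 61
61 · 241 = 14701 ≡ 121
121 · 211 = 25531 ≡ 151
151 · 101 = 15251 ≡ 131

131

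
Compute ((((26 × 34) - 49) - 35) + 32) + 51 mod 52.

26 × 34 = 884 ≡ 0 (mod 52)
0 - 49 = -49 ≡ 3 (mod 52)
3 - 35 = -32 ≡ 20 (mod 52)
20 + 32 = 52 ≡ 0 (mod 52)
0 + 51 = 51

51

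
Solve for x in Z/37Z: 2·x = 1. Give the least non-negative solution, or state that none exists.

gcd(2, 37) = 1, so a unique solution mod 37 exists.
2⁻¹ ≡ 19 (mod 37).
x ≡ 19·1 ≡ 19 (mod 37).

19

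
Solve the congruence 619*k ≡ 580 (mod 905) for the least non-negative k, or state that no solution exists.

gcd(619, 905) = 1, so a unique solution mod 905 exists.
619⁻¹ ≡ 674 (mod 905).
k ≡ 674*580 ≡ 865 (mod 905).

865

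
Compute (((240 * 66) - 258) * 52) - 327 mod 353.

240 * 66 = 15840 ≡ 308 (mod 353)
308 - 258 = 50
50 * 52 = 2600 ≡ 129 (mod 353)
129 - 327 = -198 ≡ 155 (mod 353)

155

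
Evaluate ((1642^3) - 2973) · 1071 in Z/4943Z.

(1642)^3 ≡ 2198 (mod 4943)
2198 - 2973 = -775 ≡ 4168 (mod 4943)
4168 · 1071 = 4463928 ≡ 399 (mod 4943)

399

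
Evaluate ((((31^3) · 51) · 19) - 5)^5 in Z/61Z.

21

(31)^3 ≡ 23 (mod 61)
23 · 51 = 1173 ≡ 14 (mod 61)
14 · 19 = 266 ≡ 22 (mod 61)
22 - 5 = 17
(17)^5 ≡ 21 (mod 61)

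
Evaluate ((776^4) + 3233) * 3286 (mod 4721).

(776)^4 ≡ 3920 (mod 4721)
3920 + 3233 = 7153 ≡ 2432 (mod 4721)
2432 * 3286 = 7991552 ≡ 3620 (mod 4721)

3620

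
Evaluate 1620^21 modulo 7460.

4720

21 in binary is 10101, i.e. 21 = 16 + 4 + 1.
1620^1 ≡ 1620 (mod 7460)
1620^2 ≡ 1620^2 = 2624400 ≡ 5940 (mod 7460)
1620^4 ≡ 5940^2 = 35283600 ≡ 5260 (mod 7460)
1620^8 ≡ 5260^2 = 27667600 ≡ 5920 (mod 7460)
1620^16 ≡ 5920^2 = 35046400 ≡ 6780 (mod 7460)
1620^21 = 1620^16 · 1620^4 · 1620^1 ≡ 6780 · 5260 · 1620 (mod 7460).
Accumulate the product:
6780 · 5260 = 35662800 ≡ 4000
4000 · 1620 = 6480000 ≡ 4720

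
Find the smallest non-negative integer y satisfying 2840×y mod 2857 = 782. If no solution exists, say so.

2811

gcd(2840, 2857) = 1, so a unique solution mod 2857 exists.
2840⁻¹ ≡ 168 (mod 2857).
y ≡ 168×782 ≡ 2811 (mod 2857).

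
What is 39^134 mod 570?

381

Using repeated squaring:
134 in binary is 10000110, i.e. 134 = 128 + 4 + 2.
39^1 ≡ 39 (mod 570)
39^2 ≡ 39^2 = 1521 ≡ 381 (mod 570)
39^4 ≡ 381^2 = 145161 ≡ 381 (mod 570)
39^8 ≡ 381^2 = 145161 ≡ 381 (mod 570)
39^16 ≡ 381^2 = 145161 ≡ 381 (mod 570)
39^32 ≡ 381^2 = 145161 ≡ 381 (mod 570)
39^64 ≡ 381^2 = 145161 ≡ 381 (mod 570)
39^128 ≡ 381^2 = 145161 ≡ 381 (mod 570)
39^134 = 39^128 · 39^4 · 39^2 ≡ 381 · 381 · 381 (mod 570).
Accumulate the product:
381 · 381 = 145161 ≡ 381
381 · 381 = 145161 ≡ 381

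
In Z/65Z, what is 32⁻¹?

65 = 2*32 + 1
32 = 32*1 + 0
gcd(32, 65) = 1, so the inverse exists.
Back-substitute for 1:
1 = 1*65 − 2*32
So 32⁻¹ ≡ −2 ≡ 63 (mod 65).

63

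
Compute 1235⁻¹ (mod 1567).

1449

Run the extended Euclidean algorithm:
1567 = 1×1235 + 332
1235 = 3×332 + 239
332 = 1×239 + 93
239 = 2×93 + 53
93 = 1×53 + 40
53 = 1×40 + 13
40 = 3×13 + 1
13 = 13×1 + 0
gcd(1235, 1567) = 1, so the inverse exists.
Back-substitute for 1:
1 = 1×40 − 3×13
  = −3×53 + 4×40
  = 4×93 − 7×53
  = −7×239 + 18×93
  = 18×332 − 25×239
  = −25×1235 + 93×332
  = 93×1567 − 118×1235
So 1235⁻¹ ≡ −118 ≡ 1449 (mod 1567).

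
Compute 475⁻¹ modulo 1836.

1291

1836 = 3×475 + 411
475 = 1×411 + 64
411 = 6×64 + 27
64 = 2×27 + 10
27 = 2×10 + 7
10 = 1×7 + 3
7 = 2×3 + 1
3 = 3×1 + 0
gcd(475, 1836) = 1, so the inverse exists.
Back-substitute for 1:
1 = 1×7 − 2×3
  = −2×10 + 3×7
  = 3×27 − 8×10
  = −8×64 + 19×27
  = 19×411 − 122×64
  = −122×475 + 141×411
  = 141×1836 − 545×475
So 475⁻¹ ≡ −545 ≡ 1291 (mod 1836).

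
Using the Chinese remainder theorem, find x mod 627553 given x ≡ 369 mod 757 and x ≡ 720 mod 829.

757⁻¹ mod 829: 757×426 ≡ 1 (mod 829), so 757⁻¹ ≡ 426.
x = 369 + 757×((720 − 369)×426 mod 829) = 369 + 757×306 = 232011.
Check: 232011 mod 757 = 369, 232011 mod 829 = 720. ✓

232011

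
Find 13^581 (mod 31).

3

Compute successive squares:
581 in binary is 1001000101, i.e. 581 = 512 + 64 + 4 + 1.
13^1 ≡ 13 (mod 31)
13^2 ≡ 13^2 = 169 ≡ 14 (mod 31)
13^4 ≡ 14^2 = 196 ≡ 10 (mod 31)
13^8 ≡ 10^2 = 100 ≡ 7 (mod 31)
13^16 ≡ 7^2 = 49 ≡ 18 (mod 31)
13^32 ≡ 18^2 = 324 ≡ 14 (mod 31)
13^64 ≡ 14^2 = 196 ≡ 10 (mod 31)
13^128 ≡ 10^2 = 100 ≡ 7 (mod 31)
13^256 ≡ 7^2 = 49 ≡ 18 (mod 31)
13^512 ≡ 18^2 = 324 ≡ 14 (mod 31)
13^581 = 13^512 · 13^64 · 13^4 · 13^1 ≡ 14 · 10 · 10 · 13 (mod 31).
Accumulate the product:
14 · 10 = 140 ≡ 16
16 · 10 = 160 ≡ 5
5 · 13 = 65 ≡ 3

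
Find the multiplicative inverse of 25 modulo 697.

Apply the Euclidean algorithm and back-substitute:
697 = 27·25 + 22
25 = 1·22 + 3
22 = 7·3 + 1
3 = 3·1 + 0
gcd(25, 697) = 1, so the inverse exists.
Bézout: 1 = 8·697 − 223·25.
So 25⁻¹ ≡ −223 ≡ 474 (mod 697).

474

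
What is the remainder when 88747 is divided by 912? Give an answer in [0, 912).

283

88747 = 97·912 + 283, so 88747 ≡ 283 (mod 912).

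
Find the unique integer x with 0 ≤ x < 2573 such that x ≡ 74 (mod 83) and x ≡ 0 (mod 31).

83⁻¹ mod 31: 83×3 ≡ 1 (mod 31), so 83⁻¹ ≡ 3.
x = 74 + 83×((0 − 74)×3 mod 31) = 74 + 83×26 = 2232.
Check: 2232 mod 83 = 74, 2232 mod 31 = 0. ✓

2232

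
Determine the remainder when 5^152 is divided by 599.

Using repeated squaring:
152 in binary is 10011000, i.e. 152 = 128 + 16 + 8.
5^1 ≡ 5 (mod 599)
5^2 ≡ 5^2 = 25 (mod 599)
5^4 ≡ 25^2 = 625 ≡ 26 (mod 599)
5^8 ≡ 26^2 = 676 ≡ 77 (mod 599)
5^16 ≡ 77^2 = 5929 ≡ 538 (mod 599)
5^32 ≡ 538^2 = 289444 ≡ 127 (mod 599)
5^64 ≡ 127^2 = 16129 ≡ 555 (mod 599)
5^128 ≡ 555^2 = 308025 ≡ 139 (mod 599)
5^152 = 5^128 · 5^16 · 5^8 ≡ 139 · 538 · 77 (mod 599).
Accumulate the product:
139 · 538 = 74782 ≡ 506
506 · 77 = 38962 ≡ 27

27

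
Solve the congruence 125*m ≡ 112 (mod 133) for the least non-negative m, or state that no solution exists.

119

gcd(125, 133) = 1, so a unique solution mod 133 exists.
125⁻¹ ≡ 83 (mod 133).
m ≡ 83*112 ≡ 119 (mod 133).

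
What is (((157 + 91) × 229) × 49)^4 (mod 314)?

154

157 + 91 = 248
248 × 229 = 56792 ≡ 272 (mod 314)
272 × 49 = 13328 ≡ 140 (mod 314)
(140)^4 ≡ 154 (mod 314)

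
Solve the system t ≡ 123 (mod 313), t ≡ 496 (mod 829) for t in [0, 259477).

313⁻¹ mod 829: 313·98 ≡ 1 (mod 829), so 313⁻¹ ≡ 98.
t = 123 + 313·((496 − 123)·98 mod 829) = 123 + 313·78 = 24537.

24537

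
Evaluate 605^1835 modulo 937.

Using repeated squaring:
1835 in binary is 11100101011, i.e. 1835 = 1024 + 512 + 256 + 32 + 8 + 2 + 1.
605^1 ≡ 605 (mod 937)
605^2 ≡ 605^2 = 366025 ≡ 595 (mod 937)
605^4 ≡ 595^2 = 354025 ≡ 776 (mod 937)
605^8 ≡ 776^2 = 602176 ≡ 622 (mod 937)
605^16 ≡ 622^2 = 386884 ≡ 840 (mod 937)
605^32 ≡ 840^2 = 705600 ≡ 39 (mod 937)
605^64 ≡ 39^2 = 1521 ≡ 584 (mod 937)
605^128 ≡ 584^2 = 341056 ≡ 925 (mod 937)
605^256 ≡ 925^2 = 855625 ≡ 144 (mod 937)
605^512 ≡ 144^2 = 20736 ≡ 122 (mod 937)
605^1024 ≡ 122^2 = 14884 ≡ 829 (mod 937)
605^1835 = 605^1024 * 605^512 * 605^256 * 605^32 * 605^8 * 605^2 * 605^1 ≡ 829 * 122 * 144 * 39 * 622 * 595 * 605 (mod 937).
Accumulate the product:
829 * 122 = 101138 ≡ 879
879 * 144 = 126576 ≡ 81
81 * 39 = 3159 ≡ 348
348 * 622 = 216456 ≡ 9
9 * 595 = 5355 ≡ 670
670 * 605 = 405350 ≡ 566

566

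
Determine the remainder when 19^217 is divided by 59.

21

217 in binary is 11011001, i.e. 217 = 128 + 64 + 16 + 8 + 1.
19^1 ≡ 19 (mod 59)
19^2 ≡ 19^2 = 361 ≡ 7 (mod 59)
19^4 ≡ 7^2 = 49 (mod 59)
19^8 ≡ 49^2 = 2401 ≡ 41 (mod 59)
19^16 ≡ 41^2 = 1681 ≡ 29 (mod 59)
19^32 ≡ 29^2 = 841 ≡ 15 (mod 59)
19^64 ≡ 15^2 = 225 ≡ 48 (mod 59)
19^128 ≡ 48^2 = 2304 ≡ 3 (mod 59)
19^217 = 19^128 · 19^64 · 19^16 · 19^8 · 19^1 ≡ 3 · 48 · 29 · 41 · 19 (mod 59).
Accumulate the product:
3 · 48 = 144 ≡ 26
26 · 29 = 754 ≡ 46
46 · 41 = 1886 ≡ 57
57 · 19 = 1083 ≡ 21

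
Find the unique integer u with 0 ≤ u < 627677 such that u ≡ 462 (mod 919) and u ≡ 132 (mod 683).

919⁻¹ mod 683: 919·246 ≡ 1 (mod 683), so 919⁻¹ ≡ 246.
u = 462 + 919·((132 − 462)·246 mod 683) = 462 + 919·97 = 89605.

89605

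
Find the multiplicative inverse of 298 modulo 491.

Apply the Euclidean algorithm and back-substitute:
491 = 1×298 + 193
298 = 1×193 + 105
193 = 1×105 + 88
105 = 1×88 + 17
88 = 5×17 + 3
17 = 5×3 + 2
3 = 1×2 + 1
2 = 2×1 + 0
gcd(298, 491) = 1, so the inverse exists.
Bézout: 1 = 105×491 − 173×298.
So 298⁻¹ ≡ −173 ≡ 318 (mod 491).

318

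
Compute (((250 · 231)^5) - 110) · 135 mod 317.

36

250 · 231 = 57750 ≡ 56 (mod 317)
(56)^5 ≡ 68 (mod 317)
68 - 110 = -42 ≡ 275 (mod 317)
275 · 135 = 37125 ≡ 36 (mod 317)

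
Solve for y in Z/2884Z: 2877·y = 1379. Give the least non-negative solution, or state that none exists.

gcd(2877, 2884) = 7, and 7 | 1379, so solutions exist.
Divide through by 7: 411·y mod 412 = 197.
411⁻¹ ≡ 411 (mod 412).
y ≡ 411·197 ≡ 215 (mod 412).
The smallest non-negative solution is y = 215.

215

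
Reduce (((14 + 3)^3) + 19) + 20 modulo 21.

14 + 3 = 17
(17)^3 ≡ 20 (mod 21)
20 + 19 = 39 ≡ 18 (mod 21)
18 + 20 = 38 ≡ 17 (mod 21)

17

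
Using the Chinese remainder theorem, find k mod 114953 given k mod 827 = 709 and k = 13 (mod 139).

827⁻¹ mod 139: 827×119 ≡ 1 (mod 139), so 827⁻¹ ≡ 119.
k = 709 + 827×((13 − 709)×119 mod 139) = 709 + 827×20 = 17249.

17249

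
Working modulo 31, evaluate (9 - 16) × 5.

9 - 16 = -7 ≡ 24 (mod 31)
24 × 5 = 120 ≡ 27 (mod 31)

27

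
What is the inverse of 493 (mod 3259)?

2631

Apply the Euclidean algorithm and back-substitute:
3259 = 6·493 + 301
493 = 1·301 + 192
301 = 1·192 + 109
192 = 1·109 + 83
109 = 1·83 + 26
83 = 3·26 + 5
26 = 5·5 + 1
5 = 5·1 + 0
gcd(493, 3259) = 1, so the inverse exists.
Bézout: 1 = 95·3259 − 628·493.
So 493⁻¹ ≡ −628 ≡ 2631 (mod 3259).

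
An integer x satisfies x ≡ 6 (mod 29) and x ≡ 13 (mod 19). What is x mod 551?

29⁻¹ mod 19: 29*2 ≡ 1 (mod 19), so 29⁻¹ ≡ 2.
x = 6 + 29*((13 − 6)*2 mod 19) = 6 + 29*14 = 412.

412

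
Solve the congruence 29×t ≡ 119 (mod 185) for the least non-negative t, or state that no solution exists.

36

gcd(29, 185) = 1, so a unique solution mod 185 exists.
29⁻¹ ≡ 134 (mod 185).
t ≡ 134×119 ≡ 36 (mod 185).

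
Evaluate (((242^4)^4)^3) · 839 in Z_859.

(242)^4 ≡ 770 (mod 859)
(770)^4 ≡ 22 (mod 859)
(22)^3 ≡ 340 (mod 859)
340 · 839 = 285260 ≡ 72 (mod 859)

72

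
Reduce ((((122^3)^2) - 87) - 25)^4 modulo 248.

(122)^3 ≡ 240 (mod 248)
(240)^2 ≡ 64 (mod 248)
64 - 87 = -23 ≡ 225 (mod 248)
225 - 25 = 200
(200)^4 ≡ 224 (mod 248)

224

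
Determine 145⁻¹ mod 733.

By the extended Euclidean algorithm:
733 = 5·145 + 8
145 = 18·8 + 1
8 = 8·1 + 0
gcd(145, 733) = 1, so the inverse exists.
Back-substitute for 1:
1 = 1·145 − 18·8
  = −18·733 + 91·145
So 145⁻¹ ≡ 91 (mod 733).

91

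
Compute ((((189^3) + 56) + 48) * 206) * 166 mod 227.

(189)^3 ≡ 62 (mod 227)
62 + 56 = 118
118 + 48 = 166
166 * 206 = 34196 ≡ 146 (mod 227)
146 * 166 = 24236 ≡ 174 (mod 227)

174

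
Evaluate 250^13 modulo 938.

418

13 in binary is 1101, i.e. 13 = 8 + 4 + 1.
250^1 ≡ 250 (mod 938)
250^2 ≡ 250^2 = 62500 ≡ 592 (mod 938)
250^4 ≡ 592^2 = 350464 ≡ 590 (mod 938)
250^8 ≡ 590^2 = 348100 ≡ 102 (mod 938)
250^13 = 250^8 * 250^4 * 250^1 ≡ 102 * 590 * 250 (mod 938).
Accumulate the product:
102 * 590 = 60180 ≡ 148
148 * 250 = 37000 ≡ 418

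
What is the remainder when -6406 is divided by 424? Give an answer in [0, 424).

378

-6406 = -16·424 + 378, so -6406 ≡ 378 (mod 424).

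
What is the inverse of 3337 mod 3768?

By the extended Euclidean algorithm:
3768 = 1×3337 + 431
3337 = 7×431 + 320
431 = 1×320 + 111
320 = 2×111 + 98
111 = 1×98 + 13
98 = 7×13 + 7
13 = 1×7 + 6
7 = 1×6 + 1
6 = 6×1 + 0
gcd(3337, 3768) = 1, so the inverse exists.
Back-substitute for 1:
1 = 1×7 − 1×6
  = −1×13 + 2×7
  = 2×98 − 15×13
  = −15×111 + 17×98
  = 17×320 − 49×111
  = −49×431 + 66×320
  = 66×3337 − 511×431
  = −511×3768 + 577×3337
So 3337⁻¹ ≡ 577 (mod 3768).

577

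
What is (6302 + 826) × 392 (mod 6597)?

6302 + 826 = 7128 ≡ 531 (mod 6597)
531 × 392 = 208152 ≡ 3645 (mod 6597)

3645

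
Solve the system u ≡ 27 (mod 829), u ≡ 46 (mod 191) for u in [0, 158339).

51425

829⁻¹ mod 191: 829*144 ≡ 1 (mod 191), so 829⁻¹ ≡ 144.
u = 27 + 829*((46 − 27)*144 mod 191) = 27 + 829*62 = 51425.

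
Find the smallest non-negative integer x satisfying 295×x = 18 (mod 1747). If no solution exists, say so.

gcd(295, 1747) = 1, so a unique solution mod 1747 exists.
295⁻¹ ≡ 456 (mod 1747).
x ≡ 456×18 ≡ 1220 (mod 1747).

1220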